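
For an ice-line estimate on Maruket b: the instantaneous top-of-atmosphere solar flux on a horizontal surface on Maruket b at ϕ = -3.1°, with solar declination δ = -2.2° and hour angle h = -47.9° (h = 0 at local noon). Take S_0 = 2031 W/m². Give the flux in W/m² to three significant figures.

cos θ_z = sin ϕ sin δ + cos ϕ cos δ cos h = 0.002076 + 0.668952 = 0.671028.
Flux = S_0 · cos θ_z = 2031 × 0.671028 = 1363 W/m².

1.36e+03 W/m²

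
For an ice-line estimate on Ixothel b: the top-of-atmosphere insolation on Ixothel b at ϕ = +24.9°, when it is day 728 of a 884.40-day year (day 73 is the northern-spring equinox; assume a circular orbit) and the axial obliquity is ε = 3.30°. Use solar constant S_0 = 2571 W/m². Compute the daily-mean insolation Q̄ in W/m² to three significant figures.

Q̄ ≈ 710 W/m²

Solar longitude: L_s = 360° × (728 − 73)/884.40 = 266.621°.
sin δ = sin 3.30° × sin 266.621° = -0.05746, so δ = -3.294°.
cos h₀ = −tan(+24.9°) tan(-3.294°) = 0.0267, h₀ = 1.5441 rad.
Bracket: h₀ sin ϕ sin δ + cos ϕ cos δ sin h₀ = 1.5441×0.42104×-0.05746 + 0.90704×0.99835×0.99964 = -0.037356 + 0.905217 = 0.867861.
Q̄ = (S_0/π) × [bracket] = (2571/π) × 0.867861 = 710.2 W/m².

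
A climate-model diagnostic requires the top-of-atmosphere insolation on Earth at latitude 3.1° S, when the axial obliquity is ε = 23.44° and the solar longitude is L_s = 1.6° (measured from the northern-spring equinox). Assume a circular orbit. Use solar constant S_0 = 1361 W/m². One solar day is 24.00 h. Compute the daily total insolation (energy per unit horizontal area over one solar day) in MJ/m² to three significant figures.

Solar declination: sin δ = sin ε · sin L_s = sin 23.44° × sin 1.6° = 0.01111, so δ = +0.636°.
cos h₀ = −tan(-3.1°) tan(+0.636°) = 0.0006, h₀ = 1.5702 rad.
Bracket: h₀ sin ϕ sin δ + cos ϕ cos δ sin h₀ = 1.5702×-0.05408×0.01111 + 0.99854×0.99994×1.00000 = -0.000943 + 0.998480 = 0.997537.
Q̄ = (S_0/π) × [bracket] = (1361/π) × 0.997537 = 432.15 W/m².
Daily total = Q̄ × 24.00 h × 3600 s/h = 432.15 × 24.00 × 3600 / 10⁶ = 37.34 MJ/m².

37.3 MJ/m²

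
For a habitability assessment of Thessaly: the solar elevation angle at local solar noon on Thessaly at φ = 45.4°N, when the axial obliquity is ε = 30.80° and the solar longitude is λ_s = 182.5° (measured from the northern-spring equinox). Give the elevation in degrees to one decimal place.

43.3°

Solar declination: sin δ = sin ε · sin λ_s = sin 30.80° × sin 182.5° = -0.02233, so δ = -1.280°.
At local noon the hour angle is zero, so the zenith angle equals |φ − δ| = |+45.4° − (-1.280°)| = 46.680°.
Elevation = 90° − 46.680° = 43.3°.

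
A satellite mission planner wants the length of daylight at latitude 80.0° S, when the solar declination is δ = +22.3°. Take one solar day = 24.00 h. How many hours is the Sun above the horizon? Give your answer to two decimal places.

cos H₀ = −tan φ · tan δ = 2.3260 ≥ 1, so the Sun never rises (polar night) and H₀ = 0.
Daylight = 2H₀/(2π) × 24.00 h = (0.0000/π) × 24.00 = 0.00 h.

0.00 h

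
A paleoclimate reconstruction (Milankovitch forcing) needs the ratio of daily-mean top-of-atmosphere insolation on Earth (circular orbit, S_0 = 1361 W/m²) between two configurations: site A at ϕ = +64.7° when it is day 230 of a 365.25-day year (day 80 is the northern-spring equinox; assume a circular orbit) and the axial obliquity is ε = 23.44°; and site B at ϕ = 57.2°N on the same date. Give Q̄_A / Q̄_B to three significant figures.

— Configuration A (ϕ=+64.7°):
Solar longitude: L_s = 360° × (230 − 80)/365.25 = 147.844°.
sin δ = sin 23.44° × sin 147.844° = 0.21171, so δ = +12.223°.
cos h₀ = −tan(+64.7°) tan(+12.223°) = -0.4583, h₀ = 2.0468 rad.
Bracket: h₀ sin ϕ sin δ + cos ϕ cos δ sin h₀ = 2.0468×0.90408×0.21171 + 0.42736×0.97733×0.88881 = 0.391763 + 0.371231 = 0.762994.
Q̄ = (S_0/π) × [bracket] = (1361/π) × 0.762994 = 330.54 W/m².
— Configuration B (ϕ=+57.2°):
cos h₀ = −tan(+57.2°) tan(+12.223°) = -0.3361, h₀ = 1.9136 rad.
Bracket: h₀ sin ϕ sin δ + cos ϕ cos δ sin h₀ = 1.9136×0.84057×0.21171 + 0.54171×0.97733×0.94181 = 0.340539 + 0.498622 = 0.839161.
Q̄ = (S_0/π) × [bracket] = (1361/π) × 0.839161 = 363.54 W/m².
Ratio Q̄_A / Q̄_B = 330.54 / 363.54 = 0.9092.

Q̄_A / Q̄_B ≈ 0.909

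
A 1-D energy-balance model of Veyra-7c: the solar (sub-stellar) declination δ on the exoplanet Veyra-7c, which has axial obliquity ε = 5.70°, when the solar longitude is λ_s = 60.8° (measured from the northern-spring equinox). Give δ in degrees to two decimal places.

δ = +4.97°

sin δ = sin ε · sin λ_s = sin 5.70° × sin 60.8° = 0.086698.
δ = arcsin(0.086698) = +4.97°.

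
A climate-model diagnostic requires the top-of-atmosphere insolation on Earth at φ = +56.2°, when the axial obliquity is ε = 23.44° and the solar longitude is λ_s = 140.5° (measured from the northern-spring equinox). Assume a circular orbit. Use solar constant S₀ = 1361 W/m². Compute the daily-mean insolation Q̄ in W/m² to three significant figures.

Solar declination: sin δ = sin ε · sin λ_s = sin 23.44° × sin 140.5° = 0.25302, so δ = +14.657°.
cos H₀ = −tan(+56.2°) tan(+14.657°) = -0.3907, H₀ = 1.9722 rad.
Bracket: H₀ sin φ sin δ + cos φ cos δ sin H₀ = 1.9722×0.83098×0.25302 + 0.55630×0.96746×0.92053 = 0.414664 + 0.495427 = 0.910091.
Q̄ = (S₀/π) × [bracket] = (1361/π) × 0.910091 = 394.3 W/m².

Q̄ ≈ 394 W/m²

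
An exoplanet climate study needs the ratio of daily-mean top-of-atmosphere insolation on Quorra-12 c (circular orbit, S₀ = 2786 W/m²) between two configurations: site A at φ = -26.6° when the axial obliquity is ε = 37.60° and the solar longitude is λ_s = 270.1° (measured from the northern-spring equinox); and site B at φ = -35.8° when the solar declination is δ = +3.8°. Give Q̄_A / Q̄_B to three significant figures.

Q̄_A / Q̄_B ≈ 1.59

— Configuration A (φ=-26.6°):
Solar declination: sin δ = sin ε · sin λ_s = sin 37.60° × sin 270.1° = -0.61014, so δ = -37.600°.
cos H₀ = −tan(-26.6°) tan(-37.600°) = -0.3856, H₀ = 1.9667 rad.
Bracket: H₀ sin φ sin δ + cos φ cos δ sin H₀ = 1.9667×-0.44776×-0.61014 + 0.89415×0.79229×0.92265 = 0.537295 + 0.653629 = 1.190924.
Q̄ = (S₀/π) × [bracket] = (2786/π) × 1.190924 = 1056.1 W/m².
— Configuration B (φ=-35.8°):
cos H₀ = −tan(-35.8°) tan(+3.800°) = 0.0479, H₀ = 1.5229 rad.
Bracket: H₀ sin φ sin δ + cos φ cos δ sin H₀ = 1.5229×-0.58496×0.06627 + 0.81106×0.99780×0.99885 = -0.059036 + 0.808345 = 0.749309.
Q̄ = (S₀/π) × [bracket] = (2786/π) × 0.749309 = 664.50 W/m².
Ratio Q̄_A / Q̄_B = 1056.1 / 664.50 = 1.589.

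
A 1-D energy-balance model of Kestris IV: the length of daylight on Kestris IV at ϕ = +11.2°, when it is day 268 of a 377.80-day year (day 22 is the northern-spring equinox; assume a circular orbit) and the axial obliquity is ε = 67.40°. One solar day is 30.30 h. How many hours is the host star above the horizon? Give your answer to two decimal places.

12.96 h

Solar longitude: L_s = 360° × (268 − 22)/377.80 = 234.410°.
sin δ = sin 67.40° × sin 234.410° = -0.75075, so δ = -48.656°.
cos h₀ = −tan ϕ · tan δ = −tan(+11.2°) × tan(-48.656°) = 0.2250, so h₀ = 1.3438 rad = 77.00°.
Daylight = 2h₀/(2π) × 30.30 h = (1.3438/π) × 30.30 = 12.96 h.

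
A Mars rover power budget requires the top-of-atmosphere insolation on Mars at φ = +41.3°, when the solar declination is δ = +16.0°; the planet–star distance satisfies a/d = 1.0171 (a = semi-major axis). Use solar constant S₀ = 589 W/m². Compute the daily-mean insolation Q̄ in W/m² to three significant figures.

cos H₀ = −tan(+41.3°) tan(+16.000°) = -0.2519, H₀ = 1.8255 rad.
Bracket: H₀ sin φ sin δ + cos φ cos δ sin H₀ = 1.8255×0.66000×0.27564 + 0.75126×0.96126×0.96775 = 0.332099 + 0.698867 = 1.030966.
Inverse-square distance factor (a/d)² = 1.0171² = 1.034492.
Q̄ = (S₀/π) × 1.034492 × [bracket] = (589/π) × 1.034492 × 1.030966 = 200.0 W/m².

Q̄ ≈ 200 W/m²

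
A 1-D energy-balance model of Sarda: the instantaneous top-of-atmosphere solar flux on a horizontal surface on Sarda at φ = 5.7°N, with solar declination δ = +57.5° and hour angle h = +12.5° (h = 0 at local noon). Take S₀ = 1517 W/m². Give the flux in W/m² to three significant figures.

919 W/m²

cos θ_z = sin φ sin δ + cos φ cos δ cos h = 0.083765 + 0.521970 = 0.605735.
Flux = S₀ · cos θ_z = 1517 × 0.605735 = 918.9 W/m².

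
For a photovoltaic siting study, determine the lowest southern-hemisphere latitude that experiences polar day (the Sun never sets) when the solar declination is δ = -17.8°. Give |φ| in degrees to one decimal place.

|φ| = 72.2°

Polar day requires cos H₀ = −tan φ tan δ ≤ −1, i.e. tan φ tan δ ≥ 1.
The boundary is |tan φ| · |tan δ| = 1, so |φ| = 90° − |δ| = 90° − 17.8° = 72.2° in the southern hemisphere.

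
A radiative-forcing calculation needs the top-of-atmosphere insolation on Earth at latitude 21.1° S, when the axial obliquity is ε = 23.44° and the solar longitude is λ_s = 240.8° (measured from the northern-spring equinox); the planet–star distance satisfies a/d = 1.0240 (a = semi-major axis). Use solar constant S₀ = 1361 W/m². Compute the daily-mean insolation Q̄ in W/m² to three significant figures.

Q̄ ≈ 491 W/m²

Solar declination: sin δ = sin ε · sin λ_s = sin 23.44° × sin 240.8° = -0.34724, so δ = -20.318°.
cos H₀ = −tan(-21.1°) tan(-20.318°) = -0.1429, H₀ = 1.7142 rad.
Bracket: H₀ sin φ sin δ + cos φ cos δ sin H₀ = 1.7142×-0.36000×-0.34724 + 0.93295×0.93778×0.98974 = 0.214286 + 0.865925 = 1.080211.
Inverse-square distance factor (a/d)² = 1.0240² = 1.048576.
Q̄ = (S₀/π) × 1.048576 × [bracket] = (1361/π) × 1.048576 × 1.080211 = 490.7 W/m².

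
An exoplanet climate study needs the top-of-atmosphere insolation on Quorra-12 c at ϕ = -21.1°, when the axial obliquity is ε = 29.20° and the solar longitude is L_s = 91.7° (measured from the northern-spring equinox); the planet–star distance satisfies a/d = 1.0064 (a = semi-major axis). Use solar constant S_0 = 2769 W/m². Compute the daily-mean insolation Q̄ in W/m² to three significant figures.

Q̄ ≈ 498 W/m²

Solar declination: sin δ = sin ε · sin L_s = sin 29.20° × sin 91.7° = 0.48764, so δ = +29.186°.
cos h₀ = −tan(-21.1°) tan(+29.186°) = 0.2155, h₀ = 1.3536 rad.
Bracket: h₀ sin ϕ sin δ + cos ϕ cos δ sin h₀ = 1.3536×-0.36000×0.48764 + 0.93295×0.87304×0.97650 = -0.237625 + 0.795362 = 0.557737.
Inverse-square distance factor (a/d)² = 1.0064² = 1.012841.
Q̄ = (S_0/π) × 1.012841 × [bracket] = (2769/π) × 1.012841 × 0.557737 = 497.9 W/m².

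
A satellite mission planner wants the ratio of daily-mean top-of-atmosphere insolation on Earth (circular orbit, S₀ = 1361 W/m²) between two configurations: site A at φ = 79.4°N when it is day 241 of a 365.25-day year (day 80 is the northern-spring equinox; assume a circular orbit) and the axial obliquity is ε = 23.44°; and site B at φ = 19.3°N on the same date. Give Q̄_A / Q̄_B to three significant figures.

— Configuration A (φ=+79.4°):
Solar longitude: λ_s = 360° × (241 − 80)/365.25 = 158.686°.
sin δ = sin 23.44° × sin 158.686° = 0.14459, so δ = +8.313°.
cos H₀ = −tan(+79.4°) tan(+8.313°) = -0.7808, H₀ = 2.4668 rad.
Bracket: H₀ sin φ sin δ + cos φ cos δ sin H₀ = 2.4668×0.98294×0.14459 + 0.18395×0.98949×0.62477 = 0.350590 + 0.113719 = 0.464309.
Q̄ = (S₀/π) × [bracket] = (1361/π) × 0.464309 = 201.15 W/m².
— Configuration B (φ=+19.3°):
cos H₀ = −tan(+19.3°) tan(+8.313°) = -0.0512, H₀ = 1.6220 rad.
Bracket: H₀ sin φ sin δ + cos φ cos δ sin H₀ = 1.6220×0.33051×0.14459 + 0.94380×0.98949×0.99869 = 0.077513 + 0.932657 = 1.010170.
Q̄ = (S₀/π) × [bracket] = (1361/π) × 1.010170 = 437.63 W/m².
Ratio Q̄_A / Q̄_B = 201.15 / 437.63 = 0.4596.

Q̄_A / Q̄_B ≈ 0.460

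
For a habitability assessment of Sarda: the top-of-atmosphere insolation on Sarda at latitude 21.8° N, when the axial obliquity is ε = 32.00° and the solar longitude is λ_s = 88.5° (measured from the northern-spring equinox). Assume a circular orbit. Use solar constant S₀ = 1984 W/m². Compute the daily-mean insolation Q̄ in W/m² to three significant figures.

Q̄ ≈ 708 W/m²

Solar declination: sin δ = sin ε · sin λ_s = sin 32.00° × sin 88.5° = 0.52974, so δ = +31.988°.
cos H₀ = −tan(+21.8°) tan(+31.988°) = -0.2498, H₀ = 1.8233 rad.
Bracket: H₀ sin φ sin δ + cos φ cos δ sin H₀ = 1.8233×0.37137×0.52974 + 0.92849×0.84816×0.96829 = 0.358697 + 0.762536 = 1.121233.
Q̄ = (S₀/π) × [bracket] = (1984/π) × 1.121233 = 708.1 W/m².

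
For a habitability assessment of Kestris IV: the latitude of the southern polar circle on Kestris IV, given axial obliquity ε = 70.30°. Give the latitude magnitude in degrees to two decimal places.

19.70°

The polar circle is the lowest latitude that experiences at least one full rotation of continuous darkness at the northern-summer solstice; it lies at |ϕ| = 90° − ε = 90° − 70.30° = 19.70°.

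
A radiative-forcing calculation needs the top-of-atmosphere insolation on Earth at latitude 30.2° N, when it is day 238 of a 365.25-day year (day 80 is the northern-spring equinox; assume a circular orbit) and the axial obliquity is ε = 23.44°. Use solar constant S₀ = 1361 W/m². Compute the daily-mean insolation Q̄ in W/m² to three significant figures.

Solar longitude: λ_s = 360° × (238 − 80)/365.25 = 155.729°.
sin δ = sin 23.44° × sin 155.729° = 0.16351, so δ = +9.411°.
cos H₀ = −tan(+30.2°) tan(+9.411°) = -0.0965, H₀ = 1.6674 rad.
Bracket: H₀ sin φ sin δ + cos φ cos δ sin H₀ = 1.6674×0.50302×0.16351 + 0.86427×0.98654×0.99534 = 0.137142 + 0.848664 = 0.985806.
Q̄ = (S₀/π) × [bracket] = (1361/π) × 0.985806 = 427.1 W/m².

Q̄ ≈ 427 W/m²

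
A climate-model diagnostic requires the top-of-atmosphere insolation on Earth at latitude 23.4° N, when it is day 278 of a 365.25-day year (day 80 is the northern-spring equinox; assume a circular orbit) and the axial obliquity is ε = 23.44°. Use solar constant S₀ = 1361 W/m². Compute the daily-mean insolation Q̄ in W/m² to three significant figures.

Q̄ ≈ 368 W/m²

Solar longitude: λ_s = 360° × (278 − 80)/365.25 = 195.154°.
sin δ = sin 23.44° × sin 195.154° = -0.10399, so δ = -5.969°.
cos H₀ = −tan(+23.4°) tan(-5.969°) = 0.0452, H₀ = 1.5255 rad.
Bracket: H₀ sin φ sin δ + cos φ cos δ sin H₀ = 1.5255×0.39715×-0.10399 + 0.91775×0.99458×0.99898 = -0.063003 + 0.911845 = 0.848842.
Q̄ = (S₀/π) × [bracket] = (1361/π) × 0.848842 = 367.7 W/m².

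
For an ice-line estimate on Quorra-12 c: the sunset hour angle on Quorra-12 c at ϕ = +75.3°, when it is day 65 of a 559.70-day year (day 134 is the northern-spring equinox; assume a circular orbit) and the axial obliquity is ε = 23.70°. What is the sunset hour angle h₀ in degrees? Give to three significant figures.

h₀ = 0.00°

Solar longitude: L_s = 360° × (65 − 134)/559.70 = -44.381°, i.e. -44.381° + 360° = 315.619°.
sin δ = sin 23.70° × sin 315.619° = -0.28113, so δ = -16.328°.
cos h₀ = −tan ϕ · tan δ = 1.1166 ≥ 1, so the host star never rises (polar night) and h₀ = 0.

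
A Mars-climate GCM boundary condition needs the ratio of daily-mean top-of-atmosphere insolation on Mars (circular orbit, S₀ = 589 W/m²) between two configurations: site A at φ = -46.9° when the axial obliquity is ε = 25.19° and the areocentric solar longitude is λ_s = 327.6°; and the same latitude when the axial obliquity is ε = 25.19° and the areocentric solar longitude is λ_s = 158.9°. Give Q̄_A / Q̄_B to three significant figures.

Q̄_A / Q̄_B ≈ 1.86

— Configuration A (φ=-46.9°):
sin δ = sin 25.19° × sin 327.6° = -0.22806, so δ = -13.183°.
cos H₀ = −tan(-46.9°) tan(-13.183°) = -0.2503, H₀ = 1.8238 rad.
Bracket: H₀ sin φ sin δ + cos φ cos δ sin H₀ = 1.8238×-0.73016×-0.22806 + 0.68327×0.97365×0.96817 = 0.303700 + 0.644090 = 0.947790.
Q̄ = (S₀/π) × [bracket] = (589/π) × 0.947790 = 177.70 W/m².
— Configuration B (φ=-46.9°):
sin δ = sin 25.19° × sin 158.9° = 0.15322, so δ = +8.814°.
cos H₀ = −tan(-46.9°) tan(+8.814°) = 0.1657, H₀ = 1.4043 rad.
Bracket: H₀ sin φ sin δ + cos φ cos δ sin H₀ = 1.4043×-0.73016×0.15322 + 0.68327×0.98819×0.98618 = -0.157106 + 0.665869 = 0.508763.
Q̄ = (S₀/π) × [bracket] = (589/π) × 0.508763 = 95.385 W/m².
Ratio Q̄_A / Q̄_B = 177.70 / 95.385 = 1.863.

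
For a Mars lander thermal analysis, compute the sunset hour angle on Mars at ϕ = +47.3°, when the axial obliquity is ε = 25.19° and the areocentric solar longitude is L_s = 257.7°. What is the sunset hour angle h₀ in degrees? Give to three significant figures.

h₀ = 60.3°

sin δ = sin 25.19° × sin 257.7° = -0.41585, so δ = -24.573°.
cos h₀ = −tan ϕ · tan δ = −tan(+47.3°) × tan(-24.573°) = 0.4955, so h₀ = 1.0523 rad = 60.30°.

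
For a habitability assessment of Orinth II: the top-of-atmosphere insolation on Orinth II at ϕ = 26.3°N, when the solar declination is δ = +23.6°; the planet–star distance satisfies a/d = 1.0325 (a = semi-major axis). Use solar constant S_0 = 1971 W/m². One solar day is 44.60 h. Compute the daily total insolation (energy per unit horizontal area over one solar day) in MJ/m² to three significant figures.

cos h₀ = −tan(+26.3°) tan(+23.600°) = -0.2159, h₀ = 1.7884 rad.
Bracket: h₀ sin ϕ sin δ + cos ϕ cos δ sin h₀ = 1.7884×0.44307×0.40035 + 0.89649×0.91636×0.97641 = 0.317232 + 0.802128 = 1.119360.
Inverse-square distance factor (a/d)² = 1.0325² = 1.066056.
Q̄ = (S_0/π) × 1.066056 × [bracket] = (1971/π) × 1.066056 × 1.119360 = 748.66 W/m².
Daily total = Q̄ × 44.60 h × 3600 s/h = 748.66 × 44.60 × 3600 / 10⁶ = 120.2 MJ/m².

120 MJ/m²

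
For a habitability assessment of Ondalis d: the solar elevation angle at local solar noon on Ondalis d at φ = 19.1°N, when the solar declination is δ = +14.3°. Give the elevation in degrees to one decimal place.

85.2°

At local noon the hour angle is zero, so the zenith angle equals |φ − δ| = |+19.1° − (+14.300°)| = 4.800°.
Elevation = 90° − 4.800° = 85.2°.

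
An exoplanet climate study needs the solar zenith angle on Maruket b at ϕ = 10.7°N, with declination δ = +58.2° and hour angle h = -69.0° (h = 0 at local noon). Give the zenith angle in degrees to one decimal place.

cos θ_z = sin ϕ sin δ + cos ϕ cos δ cos h = 0.157797 + 0.185561 = 0.343358.
θ_z = arccos(0.343358) = 69.9°.

θ_z = 69.9°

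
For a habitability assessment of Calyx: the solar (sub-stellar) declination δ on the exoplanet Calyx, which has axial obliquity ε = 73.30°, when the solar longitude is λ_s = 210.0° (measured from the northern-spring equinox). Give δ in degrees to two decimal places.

sin δ = sin ε · sin λ_s = sin 73.30° × sin 210.0° = -0.478911.
δ = arcsin(-0.478911) = -28.61°.

δ = -28.61°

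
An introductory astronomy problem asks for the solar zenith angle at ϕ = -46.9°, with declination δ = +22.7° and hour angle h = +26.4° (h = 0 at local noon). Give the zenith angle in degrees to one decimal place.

θ_z = 73.6°

cos θ_z = sin ϕ sin δ + cos ϕ cos δ cos h = -0.281774 + 0.564608 = 0.282834.
θ_z = arccos(0.282834) = 73.6°.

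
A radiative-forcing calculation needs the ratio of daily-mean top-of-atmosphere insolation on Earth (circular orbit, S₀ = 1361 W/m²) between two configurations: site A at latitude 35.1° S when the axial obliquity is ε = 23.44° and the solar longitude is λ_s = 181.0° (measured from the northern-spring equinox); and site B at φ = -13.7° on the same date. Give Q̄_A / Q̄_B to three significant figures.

Q̄_A / Q̄_B ≈ 0.846

— Configuration A (φ=-35.1°):
Solar declination: sin δ = sin ε · sin λ_s = sin 23.44° × sin 181.0° = -0.00694, so δ = -0.398°.
cos H₀ = −tan(-35.1°) tan(-0.398°) = -0.0049, H₀ = 1.5757 rad.
Bracket: H₀ sin φ sin δ + cos φ cos δ sin H₀ = 1.5757×-0.57501×-0.00694 + 0.81815×0.99998×0.99999 = 0.006288 + 0.818125 = 0.824413.
Q̄ = (S₀/π) × [bracket] = (1361/π) × 0.824413 = 357.15 W/m².
— Configuration B (φ=-13.7°):
cos H₀ = −tan(-13.7°) tan(-0.398°) = -0.0017, H₀ = 1.5725 rad.
Bracket: H₀ sin φ sin δ + cos φ cos δ sin H₀ = 1.5725×-0.23684×-0.00694 + 0.97155×0.99998×1.00000 = 0.002585 + 0.971531 = 0.974116.
Q̄ = (S₀/π) × [bracket] = (1361/π) × 0.974116 = 422.01 W/m².
Ratio Q̄_A / Q̄_B = 357.15 / 422.01 = 0.8463.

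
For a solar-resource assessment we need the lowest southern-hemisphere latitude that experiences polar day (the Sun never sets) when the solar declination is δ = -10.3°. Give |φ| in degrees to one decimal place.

|φ| = 79.7°

Polar day requires cos H₀ = −tan φ tan δ ≤ −1, i.e. tan φ tan δ ≥ 1.
The boundary is |tan φ| · |tan δ| = 1, so |φ| = 90° − |δ| = 90° − 10.3° = 79.7° in the southern hemisphere.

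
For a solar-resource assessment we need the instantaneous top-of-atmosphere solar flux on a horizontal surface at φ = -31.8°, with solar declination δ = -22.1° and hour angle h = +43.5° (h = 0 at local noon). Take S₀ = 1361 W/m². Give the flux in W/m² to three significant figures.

1.05e+03 W/m²

cos θ_z = sin φ sin δ + cos φ cos δ cos h = 0.198254 + 0.571196 = 0.769450.
Flux = S₀ · cos θ_z = 1361 × 0.769450 = 1047 W/m².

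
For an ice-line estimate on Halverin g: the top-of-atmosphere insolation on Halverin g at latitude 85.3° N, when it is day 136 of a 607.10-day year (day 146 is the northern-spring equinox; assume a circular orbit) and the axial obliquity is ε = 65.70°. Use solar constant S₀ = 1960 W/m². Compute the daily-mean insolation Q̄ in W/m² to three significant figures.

Q̄ ≈ 0.00 W/m²

Solar longitude: λ_s = 360° × (136 − 146)/607.10 = -5.930°, i.e. -5.930° + 360° = 354.070°.
sin δ = sin 65.70° × sin 354.070° = -0.09416, so δ = -5.403°.
cos H₀ = −tan(+85.3°) tan(-5.403°) = 1.1504 ≥ 1 ⇒ polar night, H₀ = 0 and Q̄ = 0.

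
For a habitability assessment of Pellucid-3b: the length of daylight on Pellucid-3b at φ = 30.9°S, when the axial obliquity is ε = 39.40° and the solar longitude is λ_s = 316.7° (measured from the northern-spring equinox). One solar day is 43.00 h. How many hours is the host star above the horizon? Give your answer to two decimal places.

25.52 h

Solar declination: sin δ = sin ε · sin λ_s = sin 39.40° × sin 316.7° = -0.43531, so δ = -25.805°.
cos H₀ = −tan φ · tan δ = −tan(-30.9°) × tan(-25.805°) = -0.2894, so H₀ = 1.8644 rad = 106.82°.
Daylight = 2H₀/(2π) × 43.00 h = (1.8644/π) × 43.00 = 25.52 h.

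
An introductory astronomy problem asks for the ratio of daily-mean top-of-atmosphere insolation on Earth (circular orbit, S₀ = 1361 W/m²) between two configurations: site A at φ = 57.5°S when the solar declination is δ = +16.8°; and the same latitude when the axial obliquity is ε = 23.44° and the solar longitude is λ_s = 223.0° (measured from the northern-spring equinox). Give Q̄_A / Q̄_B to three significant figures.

Q̄_A / Q̄_B ≈ 0.205

— Configuration A (φ=-57.5°):
cos H₀ = −tan(-57.5°) tan(+16.800°) = 0.4739, H₀ = 1.0771 rad.
Bracket: H₀ sin φ sin δ + cos φ cos δ sin H₀ = 1.0771×-0.84339×0.28903 + 0.53730×0.95732×0.88057 = -0.262559 + 0.452937 = 0.190378.
Q̄ = (S₀/π) × [bracket] = (1361/π) × 0.190378 = 82.476 W/m².
— Configuration B (φ=-57.5°):
Solar declination: sin δ = sin ε · sin λ_s = sin 23.44° × sin 223.0° = -0.27129, so δ = -15.741°.
cos H₀ = −tan(-57.5°) tan(-15.741°) = -0.4424, H₀ = 2.0291 rad.
Bracket: H₀ sin φ sin δ + cos φ cos δ sin H₀ = 2.0291×-0.84339×-0.27129 + 0.53730×0.96250×0.89680 = 0.464265 + 0.463781 = 0.928046.
Q̄ = (S₀/π) × [bracket] = (1361/π) × 0.928046 = 402.05 W/m².
Ratio Q̄_A / Q̄_B = 82.476 / 402.05 = 0.2051.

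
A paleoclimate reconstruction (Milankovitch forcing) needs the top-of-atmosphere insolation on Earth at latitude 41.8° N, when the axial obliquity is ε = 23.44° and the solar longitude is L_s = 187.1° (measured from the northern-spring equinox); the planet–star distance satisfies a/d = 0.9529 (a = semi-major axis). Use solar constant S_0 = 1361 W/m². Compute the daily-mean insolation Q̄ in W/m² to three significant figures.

Solar declination: sin δ = sin ε · sin L_s = sin 23.44° × sin 187.1° = -0.04917, so δ = -2.818°.
cos h₀ = −tan(+41.8°) tan(-2.818°) = 0.0440, h₀ = 1.5268 rad.
Bracket: h₀ sin ϕ sin δ + cos ϕ cos δ sin h₀ = 1.5268×0.66653×-0.04917 + 0.74548×0.99879×0.99903 = -0.050038 + 0.743856 = 0.693818.
Inverse-square distance factor (a/d)² = 0.9529² = 0.908018.
Q̄ = (S_0/π) × 0.908018 × [bracket] = (1361/π) × 0.908018 × 0.693818 = 272.9 W/m².

Q̄ ≈ 273 W/m²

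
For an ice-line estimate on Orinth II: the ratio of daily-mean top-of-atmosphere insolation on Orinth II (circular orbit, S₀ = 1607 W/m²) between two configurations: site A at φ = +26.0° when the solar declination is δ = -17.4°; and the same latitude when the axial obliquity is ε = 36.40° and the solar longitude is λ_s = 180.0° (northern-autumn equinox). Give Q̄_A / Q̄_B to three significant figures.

Q̄_A / Q̄_B ≈ 0.736

— Configuration A (φ=+26.0°):
cos H₀ = −tan(+26.0°) tan(-17.400°) = 0.1528, H₀ = 1.4173 rad.
Bracket: H₀ sin φ sin δ + cos φ cos δ sin H₀ = 1.4173×0.43837×-0.29904 + 0.89879×0.95424×0.98825 = -0.185794 + 0.847584 = 0.661790.
Q̄ = (S₀/π) × [bracket] = (1607/π) × 0.661790 = 338.52 W/m².
— Configuration B (φ=+26.0°):
Solar declination: sin δ = sin ε · sin λ_s = sin 36.40° × sin 180.0° = 0.00000, so δ = +0.000°.
cos H₀ = −tan(+26.0°) tan(+0.000°) = -0.0000, H₀ = 1.5708 rad.
Bracket: H₀ sin φ sin δ + cos φ cos δ sin H₀ = 1.5708×0.43837×0.00000 + 0.89879×1.00000×1.00000 = 0.000000 + 0.898790 = 0.898790.
Q̄ = (S₀/π) × [bracket] = (1607/π) × 0.898790 = 459.75 W/m².
Ratio Q̄_A / Q̄_B = 338.52 / 459.75 = 0.7363.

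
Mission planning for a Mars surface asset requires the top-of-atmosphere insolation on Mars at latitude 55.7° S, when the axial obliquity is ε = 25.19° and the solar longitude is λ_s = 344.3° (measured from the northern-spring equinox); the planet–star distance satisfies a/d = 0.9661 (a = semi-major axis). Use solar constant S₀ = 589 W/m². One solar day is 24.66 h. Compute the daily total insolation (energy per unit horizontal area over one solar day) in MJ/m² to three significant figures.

Solar declination: sin δ = sin ε · sin λ_s = sin 25.19° × sin 344.3° = -0.11517, so δ = -6.614°.
cos H₀ = −tan(-55.7°) tan(-6.614°) = -0.1700, H₀ = 1.7416 rad.
Bracket: H₀ sin φ sin δ + cos φ cos δ sin H₀ = 1.7416×-0.82610×-0.11517 + 0.56353×0.99335×0.98545 = 0.165699 + 0.551638 = 0.717337.
Inverse-square distance factor (a/d)² = 0.9661² = 0.933349.
Q̄ = (S₀/π) × 0.933349 × [bracket] = (589/π) × 0.933349 × 0.717337 = 125.53 W/m².
Daily total = Q̄ × 24.66 h × 3600 s/h = 125.53 × 24.66 × 3600 / 10⁶ = 11.14 MJ/m².

11.1 MJ/m²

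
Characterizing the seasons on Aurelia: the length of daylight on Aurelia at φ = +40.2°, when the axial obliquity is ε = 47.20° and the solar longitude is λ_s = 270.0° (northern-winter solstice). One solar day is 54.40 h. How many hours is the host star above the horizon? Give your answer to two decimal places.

7.29 h

Solar declination: sin δ = sin ε · sin λ_s = sin 47.20° × sin 270.0° = -0.73373, so δ = -47.200°.
cos H₀ = −tan φ · tan δ = −tan(+40.2°) × tan(-47.200°) = 0.9126, so H₀ = 0.4212 rad = 24.13°.
Daylight = 2H₀/(2π) × 54.40 h = (0.4212/π) × 54.40 = 7.29 h.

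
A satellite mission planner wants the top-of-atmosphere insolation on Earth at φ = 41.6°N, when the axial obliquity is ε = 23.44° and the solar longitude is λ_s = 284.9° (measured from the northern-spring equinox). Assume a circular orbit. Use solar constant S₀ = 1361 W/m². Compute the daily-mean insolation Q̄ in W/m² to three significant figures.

Q̄ ≈ 146 W/m²

Solar declination: sin δ = sin ε · sin λ_s = sin 23.44° × sin 284.9° = -0.38441, so δ = -22.607°.
cos H₀ = −tan(+41.6°) tan(-22.607°) = 0.3697, H₀ = 1.1921 rad.
Bracket: H₀ sin φ sin δ + cos φ cos δ sin H₀ = 1.1921×0.66393×-0.38441 + 0.74780×0.92316×0.92915 = -0.304249 + 0.641429 = 0.337180.
Q̄ = (S₀/π) × [bracket] = (1361/π) × 0.337180 = 146.1 W/m².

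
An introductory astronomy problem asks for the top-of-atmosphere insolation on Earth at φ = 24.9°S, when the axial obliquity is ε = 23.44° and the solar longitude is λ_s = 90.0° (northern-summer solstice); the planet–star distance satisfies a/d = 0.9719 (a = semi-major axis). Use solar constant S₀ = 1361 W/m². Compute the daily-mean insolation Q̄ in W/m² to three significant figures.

Solar declination: sin δ = sin ε · sin λ_s = sin 23.44° × sin 90.0° = 0.39779, so δ = +23.440°.
cos H₀ = −tan(-24.9°) tan(+23.440°) = 0.2013, H₀ = 1.3682 rad.
Bracket: H₀ sin φ sin δ + cos φ cos δ sin H₀ = 1.3682×-0.42104×0.39779 + 0.90704×0.91748×0.97954 = -0.229154 + 0.815164 = 0.586010.
Inverse-square distance factor (a/d)² = 0.9719² = 0.944590.
Q̄ = (S₀/π) × 0.944590 × [bracket] = (1361/π) × 0.944590 × 0.586010 = 239.8 W/m².

Q̄ ≈ 240 W/m²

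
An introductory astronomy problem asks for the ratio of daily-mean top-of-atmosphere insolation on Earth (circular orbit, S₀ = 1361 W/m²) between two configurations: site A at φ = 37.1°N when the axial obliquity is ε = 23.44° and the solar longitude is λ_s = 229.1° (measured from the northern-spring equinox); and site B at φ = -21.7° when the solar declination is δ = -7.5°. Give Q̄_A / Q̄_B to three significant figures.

Q̄_A / Q̄_B ≈ 0.498

— Configuration A (φ=+37.1°):
Solar declination: sin δ = sin ε · sin λ_s = sin 23.44° × sin 229.1° = -0.30067, so δ = -17.498°.
cos H₀ = −tan(+37.1°) tan(-17.498°) = 0.2384, H₀ = 1.3301 rad.
Bracket: H₀ sin φ sin δ + cos φ cos δ sin H₀ = 1.3301×0.60321×-0.30067 + 0.79758×0.95373×0.97116 = -0.241236 + 0.738738 = 0.497502.
Q̄ = (S₀/π) × [bracket] = (1361/π) × 0.497502 = 215.53 W/m².
— Configuration B (φ=-21.7°):
cos H₀ = −tan(-21.7°) tan(-7.500°) = -0.0524, H₀ = 1.6232 rad.
Bracket: H₀ sin φ sin δ + cos φ cos δ sin H₀ = 1.6232×-0.36975×-0.13053 + 0.92913×0.99144×0.99863 = 0.078341 + 0.919915 = 0.998256.
Q̄ = (S₀/π) × [bracket] = (1361/π) × 0.998256 = 432.46 W/m².
Ratio Q̄_A / Q̄_B = 215.53 / 432.46 = 0.4984.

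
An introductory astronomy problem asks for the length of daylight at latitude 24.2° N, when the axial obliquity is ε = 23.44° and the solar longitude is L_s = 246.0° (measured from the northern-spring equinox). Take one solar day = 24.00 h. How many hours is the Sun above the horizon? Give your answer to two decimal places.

Solar declination: sin δ = sin ε · sin L_s = sin 23.44° × sin 246.0° = -0.36340, so δ = -21.309°.
cos h₀ = −tan ϕ · tan δ = −tan(+24.2°) × tan(-21.309°) = 0.1753, so h₀ = 1.3946 rad = 79.90°.
Daylight = 2h₀/(2π) × 24.00 h = (1.3946/π) × 24.00 = 10.65 h.

10.65 h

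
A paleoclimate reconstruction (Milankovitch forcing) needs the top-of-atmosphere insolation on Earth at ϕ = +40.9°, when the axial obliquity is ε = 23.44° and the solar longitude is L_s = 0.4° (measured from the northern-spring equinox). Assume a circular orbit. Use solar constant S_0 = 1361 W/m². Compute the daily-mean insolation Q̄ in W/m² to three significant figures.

Solar declination: sin δ = sin ε · sin L_s = sin 23.44° × sin 0.4° = 0.00278, so δ = +0.159°.
cos h₀ = −tan(+40.9°) tan(+0.159°) = -0.0024, h₀ = 1.5732 rad.
Bracket: h₀ sin ϕ sin δ + cos ϕ cos δ sin h₀ = 1.5732×0.65474×0.00278 + 0.75585×1.00000×1.00000 = 0.002864 + 0.755850 = 0.758714.
Q̄ = (S_0/π) × [bracket] = (1361/π) × 0.758714 = 328.7 W/m².

Q̄ ≈ 329 W/m²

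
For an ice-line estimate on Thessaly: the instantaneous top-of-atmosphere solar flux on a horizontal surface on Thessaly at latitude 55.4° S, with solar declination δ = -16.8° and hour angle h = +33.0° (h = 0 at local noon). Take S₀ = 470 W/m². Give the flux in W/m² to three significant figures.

cos θ_z = sin φ sin δ + cos φ cos δ cos h = 0.237913 + 0.455908 = 0.693821.
Flux = S₀ · cos θ_z = 470 × 0.693821 = 326.1 W/m².

326 W/m²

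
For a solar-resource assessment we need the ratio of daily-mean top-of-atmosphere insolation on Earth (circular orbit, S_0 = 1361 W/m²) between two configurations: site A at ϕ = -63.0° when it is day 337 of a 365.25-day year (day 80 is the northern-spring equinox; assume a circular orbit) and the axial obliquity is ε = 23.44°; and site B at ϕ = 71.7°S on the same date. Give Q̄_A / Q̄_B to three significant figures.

— Configuration A (ϕ=-63.0°):
Solar longitude: L_s = 360° × (337 − 80)/365.25 = 253.306°.
sin δ = sin 23.44° × sin 253.306° = -0.38102, so δ = -22.397°.
cos h₀ = −tan(-63.0°) tan(-22.397°) = -0.8088, h₀ = 2.5129 rad.
Bracket: h₀ sin ϕ sin δ + cos ϕ cos δ sin h₀ = 2.5129×-0.89101×-0.38102 + 0.45399×0.92457×0.58807 = 0.853111 + 0.246840 = 1.099951.
Q̄ = (S_0/π) × [bracket] = (1361/π) × 1.099951 = 476.52 W/m².
— Configuration B (ϕ=-71.7°):
cos h₀ = −tan(-71.7°) tan(-22.397°) = -1.2461 ≤ −1 ⇒ polar day, h₀ = π.
Bracket: h₀ sin ϕ sin δ + cos ϕ cos δ sin h₀ = 3.1416×-0.94943×-0.38102 + 0.31399×0.92457×0.00000 = 1.136480 + 0.000000 = 1.136480.
Q̄ = (S_0/π) × [bracket] = (1361/π) × 1.136480 = 492.35 W/m².
Ratio Q̄_A / Q̄_B = 476.52 / 492.35 = 0.9678.

Q̄_A / Q̄_B ≈ 0.968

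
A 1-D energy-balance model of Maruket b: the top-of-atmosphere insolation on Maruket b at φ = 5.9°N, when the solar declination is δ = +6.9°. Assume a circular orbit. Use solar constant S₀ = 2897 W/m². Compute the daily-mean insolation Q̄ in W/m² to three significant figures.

cos H₀ = −tan(+5.9°) tan(+6.900°) = -0.0125, H₀ = 1.5833 rad.
Bracket: H₀ sin φ sin δ + cos φ cos δ sin H₀ = 1.5833×0.10279×0.12014 + 0.99470×0.99276×0.99992 = 0.019552 + 0.987419 = 1.006971.
Q̄ = (S₀/π) × [bracket] = (2897/π) × 1.006971 = 928.6 W/m².

Q̄ ≈ 929 W/m²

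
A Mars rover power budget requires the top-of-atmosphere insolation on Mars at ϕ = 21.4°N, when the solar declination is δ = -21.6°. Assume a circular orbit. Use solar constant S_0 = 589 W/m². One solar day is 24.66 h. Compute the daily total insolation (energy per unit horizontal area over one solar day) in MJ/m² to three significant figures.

cos h₀ = −tan(+21.4°) tan(-21.600°) = 0.1552, h₀ = 1.4150 rad.
Bracket: h₀ sin ϕ sin δ + cos ϕ cos δ sin h₀ = 1.4150×0.36488×-0.36812 + 0.93106×0.92978×0.98789 = -0.190062 + 0.855198 = 0.665136.
Q̄ = (S_0/π) × [bracket] = (589/π) × 0.665136 = 124.70 W/m².
Daily total = Q̄ × 24.66 h × 3600 s/h = 124.70 × 24.66 × 3600 / 10⁶ = 11.07 MJ/m².

11.1 MJ/m²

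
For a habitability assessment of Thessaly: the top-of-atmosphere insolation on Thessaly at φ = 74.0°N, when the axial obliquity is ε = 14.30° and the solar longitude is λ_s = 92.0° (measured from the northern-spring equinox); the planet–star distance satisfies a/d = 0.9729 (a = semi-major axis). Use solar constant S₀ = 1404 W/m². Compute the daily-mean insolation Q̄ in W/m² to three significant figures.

Solar declination: sin δ = sin ε · sin λ_s = sin 14.30° × sin 92.0° = 0.24685, so δ = +14.291°.
cos H₀ = −tan(+74.0°) tan(+14.291°) = -0.8884, H₀ = 2.6645 rad.
Bracket: H₀ sin φ sin δ + cos φ cos δ sin H₀ = 2.6645×0.96126×0.24685 + 0.27564×0.96905×0.45916 = 0.632251 + 0.122646 = 0.754897.
Inverse-square distance factor (a/d)² = 0.9729² = 0.946534.
Q̄ = (S₀/π) × 0.946534 × [bracket] = (1404/π) × 0.946534 × 0.754897 = 319.3 W/m².

Q̄ ≈ 319 W/m²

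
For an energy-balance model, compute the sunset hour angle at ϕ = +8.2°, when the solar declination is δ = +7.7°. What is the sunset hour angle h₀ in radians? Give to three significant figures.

cos h₀ = −tan ϕ · tan δ = −tan(+8.2°) × tan(+7.700°) = -0.0195, so h₀ = 1.5903 rad = 91.12°.

h₀ = 1.59 rad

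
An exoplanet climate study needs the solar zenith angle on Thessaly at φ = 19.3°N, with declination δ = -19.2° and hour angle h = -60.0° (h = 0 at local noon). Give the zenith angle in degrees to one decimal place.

θ_z = 70.3°

cos θ_z = sin φ sin δ + cos φ cos δ cos h = -0.108695 + 0.445652 = 0.336957.
θ_z = arccos(0.336957) = 70.3°.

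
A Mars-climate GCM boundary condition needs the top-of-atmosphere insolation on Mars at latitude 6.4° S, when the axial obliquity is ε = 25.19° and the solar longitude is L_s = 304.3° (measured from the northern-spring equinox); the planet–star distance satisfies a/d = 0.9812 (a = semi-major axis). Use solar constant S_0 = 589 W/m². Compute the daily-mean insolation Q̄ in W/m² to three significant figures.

Solar declination: sin δ = sin ε · sin L_s = sin 25.19° × sin 304.3° = -0.35161, so δ = -20.586°.
cos h₀ = −tan(-6.4°) tan(-20.586°) = -0.0421, h₀ = 1.6129 rad.
Bracket: h₀ sin ϕ sin δ + cos ϕ cos δ sin h₀ = 1.6129×-0.11147×-0.35161 + 0.99377×0.93615×0.99911 = 0.063216 + 0.929490 = 0.992706.
Inverse-square distance factor (a/d)² = 0.9812² = 0.962753.
Q̄ = (S_0/π) × 0.962753 × [bracket] = (589/π) × 0.962753 × 0.992706 = 179.2 W/m².

Q̄ ≈ 179 W/m²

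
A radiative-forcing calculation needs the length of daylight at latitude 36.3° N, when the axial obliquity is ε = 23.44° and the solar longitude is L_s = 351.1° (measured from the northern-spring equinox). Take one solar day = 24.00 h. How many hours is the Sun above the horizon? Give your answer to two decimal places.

Solar declination: sin δ = sin ε · sin L_s = sin 23.44° × sin 351.1° = -0.06154, so δ = -3.528°.
cos h₀ = −tan ϕ · tan δ = −tan(+36.3°) × tan(-3.528°) = 0.0453, so h₀ = 1.5255 rad = 87.40°.
Daylight = 2h₀/(2π) × 24.00 h = (1.5255/π) × 24.00 = 11.65 h.

11.65 h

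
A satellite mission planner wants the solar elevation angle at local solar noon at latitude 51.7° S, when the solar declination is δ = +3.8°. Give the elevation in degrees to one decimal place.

34.5°

At local noon the hour angle is zero, so the zenith angle equals |ϕ − δ| = |-51.7° − (+3.800°)| = 55.500°.
Elevation = 90° − 55.500° = 34.5°.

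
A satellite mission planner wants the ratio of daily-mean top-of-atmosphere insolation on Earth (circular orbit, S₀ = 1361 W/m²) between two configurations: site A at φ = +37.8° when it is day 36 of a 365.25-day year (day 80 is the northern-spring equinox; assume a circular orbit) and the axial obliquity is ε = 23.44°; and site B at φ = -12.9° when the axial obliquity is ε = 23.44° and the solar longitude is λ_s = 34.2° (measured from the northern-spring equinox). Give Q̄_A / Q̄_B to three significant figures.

Q̄_A / Q̄_B ≈ 0.591

— Configuration A (φ=+37.8°):
Solar longitude: λ_s = 360° × (36 − 80)/365.25 = -43.368°, i.e. -43.368° + 360° = 316.632°.
sin δ = sin 23.44° × sin 316.632° = -0.27315, so δ = -15.852°.
cos H₀ = −tan(+37.8°) tan(-15.852°) = 0.2203, H₀ = 1.3487 rad.
Bracket: H₀ sin φ sin δ + cos φ cos δ sin H₀ = 1.3487×0.61291×-0.27315 + 0.79016×0.96197×0.97544 = -0.225794 + 0.741442 = 0.515648.
Q̄ = (S₀/π) × [bracket] = (1361/π) × 0.515648 = 223.39 W/m².
— Configuration B (φ=-12.9°):
Solar declination: sin δ = sin ε · sin λ_s = sin 23.44° × sin 34.2° = 0.22359, so δ = +12.920°.
cos H₀ = −tan(-12.9°) tan(+12.920°) = 0.0525, H₀ = 1.5182 rad.
Bracket: H₀ sin φ sin δ + cos φ cos δ sin H₀ = 1.5182×-0.22325×0.22359 + 0.97476×0.97468×0.99862 = -0.075783 + 0.948768 = 0.872985.
Q̄ = (S₀/π) × [bracket] = (1361/π) × 0.872985 = 378.19 W/m².
Ratio Q̄_A / Q̄_B = 223.39 / 378.19 = 0.5907.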